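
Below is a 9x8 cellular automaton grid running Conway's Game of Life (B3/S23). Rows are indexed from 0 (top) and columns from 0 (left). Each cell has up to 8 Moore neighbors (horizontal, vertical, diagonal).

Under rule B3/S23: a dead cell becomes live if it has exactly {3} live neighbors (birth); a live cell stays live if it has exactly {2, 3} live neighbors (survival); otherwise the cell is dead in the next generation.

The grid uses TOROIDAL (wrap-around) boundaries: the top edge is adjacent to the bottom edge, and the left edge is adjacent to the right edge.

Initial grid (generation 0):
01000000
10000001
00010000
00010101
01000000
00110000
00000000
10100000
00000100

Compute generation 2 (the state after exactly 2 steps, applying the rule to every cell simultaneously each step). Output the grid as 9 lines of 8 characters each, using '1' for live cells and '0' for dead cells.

Simulating step by step:
Generation 0 (given above): 13 live cells
Generation 1: 15 live cells
10000000
10000000
10001011
00101000
00011000
00100000
01110000
00000000
01000000
Generation 2: 19 live cells
(generation 2 grid is the final answer)

Answer: 11000000
11000000
11010101
00001001
00101000
01001000
01110000
01000000
00000000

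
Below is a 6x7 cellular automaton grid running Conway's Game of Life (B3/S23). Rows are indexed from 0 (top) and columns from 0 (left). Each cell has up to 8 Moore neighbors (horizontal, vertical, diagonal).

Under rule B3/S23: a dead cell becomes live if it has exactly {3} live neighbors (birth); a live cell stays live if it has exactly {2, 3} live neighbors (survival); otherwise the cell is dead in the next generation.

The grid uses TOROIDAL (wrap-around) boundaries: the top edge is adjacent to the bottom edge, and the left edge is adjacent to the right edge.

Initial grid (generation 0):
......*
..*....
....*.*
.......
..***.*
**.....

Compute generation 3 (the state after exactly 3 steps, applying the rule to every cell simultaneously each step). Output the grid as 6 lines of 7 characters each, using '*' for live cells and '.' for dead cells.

Answer: ...***.
.......
..*....
..*....
.......
...*...

Derivation:
Simulating step by step:
Generation 0 (given above): 10 live cells
Generation 1: 14 live cells
**.....
.....*.
.......
....*..
****...
****.**
Generation 2: 8 live cells
....**.
.......
.......
.***...
.....*.
...**..
Generation 3: 6 live cells
(generation 3 grid is the final answer)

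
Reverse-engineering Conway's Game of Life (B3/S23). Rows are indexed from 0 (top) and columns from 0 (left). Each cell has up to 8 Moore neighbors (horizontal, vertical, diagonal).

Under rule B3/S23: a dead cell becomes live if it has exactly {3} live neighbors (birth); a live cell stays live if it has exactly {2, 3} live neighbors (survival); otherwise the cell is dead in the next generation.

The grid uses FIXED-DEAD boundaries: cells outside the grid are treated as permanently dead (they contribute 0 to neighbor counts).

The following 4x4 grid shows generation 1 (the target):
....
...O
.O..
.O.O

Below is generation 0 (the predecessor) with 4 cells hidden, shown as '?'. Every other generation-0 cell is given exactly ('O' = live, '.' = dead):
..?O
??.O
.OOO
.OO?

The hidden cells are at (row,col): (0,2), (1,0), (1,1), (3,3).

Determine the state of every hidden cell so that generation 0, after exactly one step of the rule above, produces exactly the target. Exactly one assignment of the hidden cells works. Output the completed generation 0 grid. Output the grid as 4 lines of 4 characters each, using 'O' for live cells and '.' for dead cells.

Hidden generation-0 cells (in order): (0,2), (1,0), (1,1), (3,3).
A hidden cell only influences target cells in its own 3x3 neighborhood. Try each of the 2^4 = 16 assignments, step the completed generation 0 forward once under B3/S23, and compare with the target:
  (0,2)=. (1,0)=. (1,1)=. (3,3)=. -> step gives (2,3)='O' but target has '.' -> reject
  (0,2)=. (1,0)=. (1,1)=. (3,3)=O -> step reproduces the target at every cell -> ACCEPT
  (0,2)=. (1,0)=. (1,1)=O (3,3)=. -> step gives (0,2)='O' but target has '.' -> reject
  (0,2)=. (1,0)=. (1,1)=O (3,3)=O -> step gives (0,2)='O' but target has '.' -> reject
  (0,2)=. (1,0)=O (1,1)=. (3,3)=. -> step gives (1,1)='O' but target has '.' -> reject
  (0,2)=. (1,0)=O (1,1)=. (3,3)=O -> step gives (1,1)='O' but target has '.' -> reject
  (0,2)=. (1,0)=O (1,1)=O (3,3)=. -> step gives (0,2)='O' but target has '.' -> reject
  (0,2)=. (1,0)=O (1,1)=O (3,3)=O -> step gives (0,2)='O' but target has '.' -> reject
  (0,2)=O (1,0)=. (1,1)=. (3,3)=. -> step gives (0,2)='O' but target has '.' -> reject
  (0,2)=O (1,0)=. (1,1)=. (3,3)=O -> step gives (0,2)='O' but target has '.' -> reject
  (0,2)=O (1,0)=. (1,1)=O (3,3)=. -> step gives (0,2)='O' but target has '.' -> reject
  (0,2)=O (1,0)=. (1,1)=O (3,3)=O -> step gives (0,2)='O' but target has '.' -> reject
  (0,2)=O (1,0)=O (1,1)=. (3,3)=. -> step gives (0,2)='O' but target has '.' -> reject
  (0,2)=O (1,0)=O (1,1)=. (3,3)=O -> step gives (0,2)='O' but target has '.' -> reject
  (0,2)=O (1,0)=O (1,1)=O (3,3)=. -> step gives (0,1)='O' but target has '.' -> reject
  (0,2)=O (1,0)=O (1,1)=O (3,3)=O -> step gives (0,1)='O' but target has '.' -> reject
Unique solution: (0,2)=dead, (1,0)=dead, (1,1)=dead, (3,3)=live.
Check: live-neighbor counts of every cell in the completed generation 0:
0021
1253
2364
2353
Applying B3/S23 to generation 0 with these counts gives:
....
...O
.O..
.O.O
which matches the target exactly.

Answer: ...O
...O
.OOO
.OOO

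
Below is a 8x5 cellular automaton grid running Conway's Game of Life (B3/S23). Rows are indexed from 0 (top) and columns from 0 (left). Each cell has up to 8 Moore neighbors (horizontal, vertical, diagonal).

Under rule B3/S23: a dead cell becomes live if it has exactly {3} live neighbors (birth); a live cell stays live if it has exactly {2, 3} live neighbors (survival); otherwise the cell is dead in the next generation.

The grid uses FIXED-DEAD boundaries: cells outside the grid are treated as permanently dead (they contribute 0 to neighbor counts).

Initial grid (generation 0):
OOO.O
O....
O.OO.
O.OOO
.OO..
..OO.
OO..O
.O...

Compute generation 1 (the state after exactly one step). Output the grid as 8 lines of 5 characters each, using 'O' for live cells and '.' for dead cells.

Answer: OO...
O....
O.O.O
O...O
....O
O..O.
OO.O.
OO...

Derivation:
Simulating step by step:
Generation 0 (given above): 20 live cells
Generation 1: 16 live cells
(generation 1 grid is the final answer)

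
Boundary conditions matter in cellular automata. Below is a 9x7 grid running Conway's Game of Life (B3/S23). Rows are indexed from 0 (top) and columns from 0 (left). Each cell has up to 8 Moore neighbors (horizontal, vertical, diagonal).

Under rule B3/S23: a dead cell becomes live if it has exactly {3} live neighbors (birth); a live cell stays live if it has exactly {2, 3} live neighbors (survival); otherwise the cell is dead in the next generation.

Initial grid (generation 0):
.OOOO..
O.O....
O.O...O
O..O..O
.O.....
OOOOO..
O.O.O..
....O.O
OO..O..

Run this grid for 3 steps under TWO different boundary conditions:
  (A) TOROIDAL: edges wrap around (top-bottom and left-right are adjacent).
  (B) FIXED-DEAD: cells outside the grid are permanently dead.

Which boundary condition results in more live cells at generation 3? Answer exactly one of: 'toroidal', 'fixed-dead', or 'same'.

Answer: toroidal

Derivation:
Under TOROIDAL boundary, generation 3:
O.OO.OO
...OOO.
OO.OO.O
....OO.
O.OOOOO
..OOO..
.O.OO.O
.O..O.O
O..OO..
Population = 34

Under FIXED-DEAD boundary, generation 3:
.O.....
O..O...
..OO...
.......
.O.OO..
OOOO.O.
OOO...O
...O.O.
....O..
Population = 20

Comparison: toroidal=34, fixed-dead=20 -> toroidal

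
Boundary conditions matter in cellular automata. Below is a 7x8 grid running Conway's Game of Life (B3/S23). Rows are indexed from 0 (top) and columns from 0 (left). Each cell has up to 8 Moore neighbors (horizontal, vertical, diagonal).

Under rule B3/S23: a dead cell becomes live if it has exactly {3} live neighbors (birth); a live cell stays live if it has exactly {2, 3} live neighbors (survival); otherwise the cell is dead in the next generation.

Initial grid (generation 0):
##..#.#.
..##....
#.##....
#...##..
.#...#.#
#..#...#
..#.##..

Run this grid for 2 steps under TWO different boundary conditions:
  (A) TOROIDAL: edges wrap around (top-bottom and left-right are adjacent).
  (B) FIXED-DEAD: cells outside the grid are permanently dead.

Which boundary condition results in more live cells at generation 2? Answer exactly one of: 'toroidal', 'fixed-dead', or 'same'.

Under TOROIDAL boundary, generation 2:
##..#.##
##.#....
..#.....
#.####.#
........
...#...#
......##
Population = 19

Under FIXED-DEAD boundary, generation 2:
.###....
........
..#.....
#.#####.
#.......
##.#.#..
...##...
Population = 17

Comparison: toroidal=19, fixed-dead=17 -> toroidal

Answer: toroidal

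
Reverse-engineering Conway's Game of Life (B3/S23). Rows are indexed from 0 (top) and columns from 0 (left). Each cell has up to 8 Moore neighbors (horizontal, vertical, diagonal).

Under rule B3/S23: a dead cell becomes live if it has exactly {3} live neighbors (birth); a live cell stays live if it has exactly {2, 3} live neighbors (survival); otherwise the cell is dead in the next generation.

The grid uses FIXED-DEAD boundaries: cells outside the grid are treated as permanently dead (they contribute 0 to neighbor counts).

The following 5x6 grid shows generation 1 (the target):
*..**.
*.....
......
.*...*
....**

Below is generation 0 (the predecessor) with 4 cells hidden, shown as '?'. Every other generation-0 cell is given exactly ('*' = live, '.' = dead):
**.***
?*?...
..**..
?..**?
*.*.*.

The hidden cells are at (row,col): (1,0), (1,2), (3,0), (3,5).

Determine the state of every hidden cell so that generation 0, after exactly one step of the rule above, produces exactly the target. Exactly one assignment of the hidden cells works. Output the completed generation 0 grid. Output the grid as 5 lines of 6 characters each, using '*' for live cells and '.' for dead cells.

Answer: **.***
***...
..**..
...***
*.*.*.

Derivation:
Hidden generation-0 cells (in order): (1,0), (1,2), (3,0), (3,5).
A hidden cell only influences target cells in its own 3x3 neighborhood. Try each of the 2^4 = 16 assignments, step the completed generation 0 forward once under B3/S23, and compare with the target:
  (1,0)=. (1,2)=. (3,0)=. (3,5)=. -> step gives (0,1)='*' but target has '.' -> reject
  (1,0)=. (1,2)=. (3,0)=. (3,5)=* -> step gives (0,1)='*' but target has '.' -> reject
  (1,0)=. (1,2)=. (3,0)=* (3,5)=. -> step gives (0,1)='*' but target has '.' -> reject
  (1,0)=. (1,2)=. (3,0)=* (3,5)=* -> step gives (0,1)='*' but target has '.' -> reject
  (1,0)=. (1,2)=* (3,0)=. (3,5)=. -> step gives (0,1)='*' but target has '.' -> reject
  (1,0)=. (1,2)=* (3,0)=. (3,5)=* -> step gives (0,1)='*' but target has '.' -> reject
  (1,0)=. (1,2)=* (3,0)=* (3,5)=. -> step gives (0,1)='*' but target has '.' -> reject
  (1,0)=. (1,2)=* (3,0)=* (3,5)=* -> step gives (0,1)='*' but target has '.' -> reject
  (1,0)=* (1,2)=. (3,0)=. (3,5)=. -> step gives (0,1)='*' but target has '.' -> reject
  (1,0)=* (1,2)=. (3,0)=. (3,5)=* -> step gives (0,1)='*' but target has '.' -> reject
  (1,0)=* (1,2)=. (3,0)=* (3,5)=. -> step gives (0,1)='*' but target has '.' -> reject
  (1,0)=* (1,2)=. (3,0)=* (3,5)=* -> step gives (0,1)='*' but target has '.' -> reject
  (1,0)=* (1,2)=* (3,0)=. (3,5)=. -> step gives (2,4)='*' but target has '.' -> reject
  (1,0)=* (1,2)=* (3,0)=. (3,5)=* -> step reproduces the target at every cell -> ACCEPT
  (1,0)=* (1,2)=* (3,0)=* (3,5)=. -> step gives (2,0)='*' but target has '.' -> reject
  (1,0)=* (1,2)=* (3,0)=* (3,5)=* -> step gives (2,0)='*' but target has '.' -> reject
Unique solution: (1,0)=live, (1,2)=live, (3,0)=dead, (3,5)=live.
Check: live-neighbor counts of every cell in the completed generation 0:
344221
355542
244442
134542
021433
Applying B3/S23 to generation 0 with these counts gives:
*..**.
*.....
......
.*...*
....**
which matches the target exactly.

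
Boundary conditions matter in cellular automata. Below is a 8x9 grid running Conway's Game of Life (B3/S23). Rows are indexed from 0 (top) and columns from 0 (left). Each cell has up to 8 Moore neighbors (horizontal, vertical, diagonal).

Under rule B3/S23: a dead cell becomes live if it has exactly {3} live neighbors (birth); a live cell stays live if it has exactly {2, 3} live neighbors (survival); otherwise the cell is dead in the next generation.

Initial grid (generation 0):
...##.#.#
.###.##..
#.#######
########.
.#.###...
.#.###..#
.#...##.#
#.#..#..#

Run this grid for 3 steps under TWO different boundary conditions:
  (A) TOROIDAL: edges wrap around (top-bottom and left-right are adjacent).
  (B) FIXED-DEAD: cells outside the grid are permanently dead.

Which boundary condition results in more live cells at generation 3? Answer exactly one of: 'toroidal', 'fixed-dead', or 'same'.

Under TOROIDAL boundary, generation 3:
#.#......
.........
.........
.........
.......#.
#.......#
...##..#.
.#.##..##
Population = 13

Under FIXED-DEAD boundary, generation 3:
.........
........#
.........
......#..
##.......
##...##..
..#.#...#
.#..####.
Population = 16

Comparison: toroidal=13, fixed-dead=16 -> fixed-dead

Answer: fixed-dead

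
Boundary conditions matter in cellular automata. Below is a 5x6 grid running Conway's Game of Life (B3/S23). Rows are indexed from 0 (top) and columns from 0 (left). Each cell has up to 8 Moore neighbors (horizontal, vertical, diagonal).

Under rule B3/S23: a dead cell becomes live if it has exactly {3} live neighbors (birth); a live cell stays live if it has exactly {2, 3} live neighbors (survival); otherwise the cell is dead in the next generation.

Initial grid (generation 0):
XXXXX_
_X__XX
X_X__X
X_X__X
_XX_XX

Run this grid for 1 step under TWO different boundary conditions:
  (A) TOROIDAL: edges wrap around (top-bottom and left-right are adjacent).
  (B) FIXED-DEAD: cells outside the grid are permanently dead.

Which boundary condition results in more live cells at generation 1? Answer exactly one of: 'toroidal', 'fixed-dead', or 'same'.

Answer: fixed-dead

Derivation:
Under TOROIDAL boundary, generation 1:
______
______
__XX__
__X___
______
Population = 3

Under FIXED-DEAD boundary, generation 1:
XXXXXX
_____X
X_XX_X
X_X__X
_XXXXX
Population = 19

Comparison: toroidal=3, fixed-dead=19 -> fixed-dead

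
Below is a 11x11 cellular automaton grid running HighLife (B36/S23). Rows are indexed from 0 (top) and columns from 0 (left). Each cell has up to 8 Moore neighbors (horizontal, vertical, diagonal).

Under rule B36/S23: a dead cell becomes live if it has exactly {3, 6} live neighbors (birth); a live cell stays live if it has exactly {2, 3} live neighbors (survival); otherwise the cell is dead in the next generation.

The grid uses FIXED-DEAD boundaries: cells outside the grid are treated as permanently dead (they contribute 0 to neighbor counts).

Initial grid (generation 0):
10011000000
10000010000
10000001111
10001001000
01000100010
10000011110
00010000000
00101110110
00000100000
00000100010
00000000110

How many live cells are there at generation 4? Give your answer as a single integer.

Simulating step by step:
Generation 0 (given above): 33 live cells
Generation 1: 36 live cells
00000000000
11000001110
11000011110
11000011001
11000100010
00000011110
00011000000
00011110000
00000000110
00000000110
00000000110
Generation 2: 34 live cells
00000000100
11000010010
00100000001
00100100001
11000100011
00001111110
00010000100
00010100000
00001101110
00000001001
00000000110
Generation 3: 34 live cells
00000000000
01000000010
00100000011
00100000001
01000001001
00001111001
00010000110
00010111010
00001101110
00000011101
00000000110
Generation 4: 33 live cells
00000000000
00000000011
01100000011
01100000001
00000101011
00001111001
00010010011
00010100001
00001000001
00000110011
00000000110
Population at generation 4: 33

Answer: 33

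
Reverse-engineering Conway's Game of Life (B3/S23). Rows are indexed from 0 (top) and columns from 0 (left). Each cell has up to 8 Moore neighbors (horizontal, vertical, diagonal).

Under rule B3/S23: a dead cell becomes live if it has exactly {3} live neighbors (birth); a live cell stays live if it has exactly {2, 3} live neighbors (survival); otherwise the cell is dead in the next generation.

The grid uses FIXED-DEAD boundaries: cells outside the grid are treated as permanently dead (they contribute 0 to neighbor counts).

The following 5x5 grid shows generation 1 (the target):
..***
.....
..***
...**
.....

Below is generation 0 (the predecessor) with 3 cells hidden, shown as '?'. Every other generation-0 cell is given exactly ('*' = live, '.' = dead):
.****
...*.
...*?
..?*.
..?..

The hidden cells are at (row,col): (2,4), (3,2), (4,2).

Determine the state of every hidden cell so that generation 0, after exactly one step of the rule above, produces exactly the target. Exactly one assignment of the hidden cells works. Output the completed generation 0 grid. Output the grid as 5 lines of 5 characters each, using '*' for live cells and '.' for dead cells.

Hidden generation-0 cells (in order): (2,4), (3,2), (4,2).
A hidden cell only influences target cells in its own 3x3 neighborhood. Try each of the 2^3 = 8 assignments, step the completed generation 0 forward once under B3/S23, and compare with the target:
  (2,4)=. (3,2)=. (4,2)=. -> step gives (3,3)='.' but target has '*' -> reject
  (2,4)=. (3,2)=. (4,2)=* -> step gives (3,2)='*' but target has '.' -> reject
  (2,4)=. (3,2)=* (4,2)=. -> step gives (2,2)='.' but target has '*' -> reject
  (2,4)=. (3,2)=* (4,2)=* -> step gives (2,2)='.' but target has '*' -> reject
  (2,4)=* (3,2)=. (4,2)=. -> step reproduces the target at every cell -> ACCEPT
  (2,4)=* (3,2)=. (4,2)=* -> step gives (3,2)='*' but target has '.' -> reject
  (2,4)=* (3,2)=* (4,2)=. -> step gives (2,2)='.' but target has '*' -> reject
  (2,4)=* (3,2)=* (4,2)=* -> step gives (2,2)='.' but target has '*' -> reject
Unique solution: (2,4)=live, (3,2)=dead, (4,2)=dead.
Check: live-neighbor counts of every cell in the completed generation 0:
11332
12555
00333
00223
00111
Applying B3/S23 to generation 0 with these counts gives:
..***
.....
..***
...**
.....
which matches the target exactly.

Answer: .****
...*.
...**
...*.
.....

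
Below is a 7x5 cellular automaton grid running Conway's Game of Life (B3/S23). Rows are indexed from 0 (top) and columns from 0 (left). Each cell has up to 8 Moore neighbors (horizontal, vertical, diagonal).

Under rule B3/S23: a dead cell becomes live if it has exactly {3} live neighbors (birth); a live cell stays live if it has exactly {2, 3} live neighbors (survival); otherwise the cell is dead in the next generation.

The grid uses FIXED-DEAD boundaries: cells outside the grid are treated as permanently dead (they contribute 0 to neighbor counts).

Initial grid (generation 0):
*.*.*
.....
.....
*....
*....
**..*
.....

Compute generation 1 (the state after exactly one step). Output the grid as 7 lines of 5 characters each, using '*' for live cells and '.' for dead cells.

Answer: .....
.....
.....
.....
*....
**...
.....

Derivation:
Simulating step by step:
Generation 0 (given above): 8 live cells
Generation 1: 3 live cells
(generation 1 grid is the final answer)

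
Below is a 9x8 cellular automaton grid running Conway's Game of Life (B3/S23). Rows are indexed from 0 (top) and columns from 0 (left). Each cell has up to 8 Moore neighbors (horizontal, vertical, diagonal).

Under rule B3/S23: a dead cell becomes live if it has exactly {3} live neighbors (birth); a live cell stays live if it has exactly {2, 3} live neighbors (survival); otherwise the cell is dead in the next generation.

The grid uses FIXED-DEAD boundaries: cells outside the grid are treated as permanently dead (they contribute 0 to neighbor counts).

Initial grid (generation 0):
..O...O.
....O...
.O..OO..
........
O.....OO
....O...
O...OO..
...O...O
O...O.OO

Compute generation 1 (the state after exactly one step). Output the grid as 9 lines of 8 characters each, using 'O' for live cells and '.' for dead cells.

Answer: ........
...OO...
....OO..
.....OO.
........
....O.O.
...OOO..
...O...O
......OO

Derivation:
Simulating step by step:
Generation 0 (given above): 19 live cells
Generation 1: 15 live cells
(generation 1 grid is the final answer)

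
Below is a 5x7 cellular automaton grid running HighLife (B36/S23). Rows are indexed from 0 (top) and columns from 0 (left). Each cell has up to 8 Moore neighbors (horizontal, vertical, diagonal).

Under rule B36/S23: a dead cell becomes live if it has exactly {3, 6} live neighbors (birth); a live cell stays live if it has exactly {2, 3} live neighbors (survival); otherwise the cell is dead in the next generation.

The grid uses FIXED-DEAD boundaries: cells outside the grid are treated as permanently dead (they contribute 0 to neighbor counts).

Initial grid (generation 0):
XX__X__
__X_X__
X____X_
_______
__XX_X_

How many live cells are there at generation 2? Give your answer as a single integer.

Answer: 7

Derivation:
Simulating step by step:
Generation 0 (given above): 10 live cells
Generation 1: 7 live cells
_X_X___
X__XXX_
_______
____X__
_______
Generation 2: 7 live cells
__XX___
__XXX__
___X_X_
_______
_______
Population at generation 2: 7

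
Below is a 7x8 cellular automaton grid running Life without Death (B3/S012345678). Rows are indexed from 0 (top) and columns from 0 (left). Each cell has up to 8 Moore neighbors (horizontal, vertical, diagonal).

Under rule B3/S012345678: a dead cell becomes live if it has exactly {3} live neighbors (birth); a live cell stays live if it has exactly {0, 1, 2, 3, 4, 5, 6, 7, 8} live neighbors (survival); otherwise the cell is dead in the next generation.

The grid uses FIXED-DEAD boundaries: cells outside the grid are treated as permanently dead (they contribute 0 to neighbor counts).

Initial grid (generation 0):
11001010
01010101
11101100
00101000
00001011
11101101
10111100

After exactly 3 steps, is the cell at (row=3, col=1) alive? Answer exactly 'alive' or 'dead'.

Answer: dead

Derivation:
Simulating step by step:
Generation 0 (given above): 29 live cells
Generation 1: 35 live cells
11101110
01010101
11101110
00101010
00101011
11101101
10111110
Generation 2: 37 live cells
11111110
01010101
11101111
00101010
00101011
11101101
10111110
Generation 3: 37 live cells
11111110
01010101
11101111
00101010
00101011
11101101
10111110

Cell (3,1) at generation 3: 0 -> dead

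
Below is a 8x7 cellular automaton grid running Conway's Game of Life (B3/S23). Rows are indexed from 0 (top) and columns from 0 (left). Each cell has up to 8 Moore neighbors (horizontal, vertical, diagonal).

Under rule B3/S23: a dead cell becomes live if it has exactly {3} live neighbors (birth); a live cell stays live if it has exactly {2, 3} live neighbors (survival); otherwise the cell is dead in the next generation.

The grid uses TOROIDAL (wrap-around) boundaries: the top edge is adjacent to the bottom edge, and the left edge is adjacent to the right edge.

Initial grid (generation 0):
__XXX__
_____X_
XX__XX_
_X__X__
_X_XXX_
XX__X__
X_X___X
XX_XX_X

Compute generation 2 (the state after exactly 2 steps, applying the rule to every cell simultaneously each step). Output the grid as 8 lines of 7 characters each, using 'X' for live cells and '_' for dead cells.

Answer: __XX___
___XX__
____X__
_X_____
X_X_XX_
__X_XX_
____X__
__X___X

Derivation:
Simulating step by step:
Generation 0 (given above): 25 live cells
Generation 1: 23 live cells
XXX___X
_XX__XX
XX__XXX
_X____X
_X_X_X_
____X__
__X_X__
____X_X
Generation 2: 16 live cells
(generation 2 grid is the final answer)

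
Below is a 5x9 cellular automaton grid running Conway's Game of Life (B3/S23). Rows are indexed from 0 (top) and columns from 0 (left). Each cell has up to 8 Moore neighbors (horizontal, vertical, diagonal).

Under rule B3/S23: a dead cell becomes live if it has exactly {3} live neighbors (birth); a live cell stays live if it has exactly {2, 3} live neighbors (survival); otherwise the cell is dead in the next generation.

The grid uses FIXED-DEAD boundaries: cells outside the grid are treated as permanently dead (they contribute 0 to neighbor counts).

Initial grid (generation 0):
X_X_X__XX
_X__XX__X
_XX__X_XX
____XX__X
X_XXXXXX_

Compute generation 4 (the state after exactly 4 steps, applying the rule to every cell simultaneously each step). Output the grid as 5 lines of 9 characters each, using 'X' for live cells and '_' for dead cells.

Simulating step by step:
Generation 0 (given above): 24 live cells
Generation 1: 18 live cells
_X_XXX_XX
X___XX___
_XXX___XX
________X
___X__XX_
Generation 2: 15 live cells
___X_XX__
X____X___
_XXXX__XX
___X__X_X
_______X_
Generation 3: 19 live cells
____XXX__
_X___X_X_
_XXXXXXXX
___XX_X_X
_______X_
Generation 4: 9 live cells
(generation 4 grid is the final answer)

Answer: ____XXX__
_X______X
_X______X
________X
_______X_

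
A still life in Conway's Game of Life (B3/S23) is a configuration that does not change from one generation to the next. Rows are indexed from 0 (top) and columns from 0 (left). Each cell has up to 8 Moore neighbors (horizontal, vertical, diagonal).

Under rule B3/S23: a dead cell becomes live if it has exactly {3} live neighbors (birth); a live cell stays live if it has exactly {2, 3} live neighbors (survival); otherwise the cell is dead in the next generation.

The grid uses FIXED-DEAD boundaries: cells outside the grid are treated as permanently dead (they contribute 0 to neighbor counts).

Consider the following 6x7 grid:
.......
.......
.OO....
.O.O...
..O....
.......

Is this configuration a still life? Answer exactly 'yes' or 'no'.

Compute generation 1 and compare to generation 0 (given above):
Generation 1:
.......
.......
.OO....
.O.O...
..O....
.......
The grids are IDENTICAL -> still life.

Answer: yes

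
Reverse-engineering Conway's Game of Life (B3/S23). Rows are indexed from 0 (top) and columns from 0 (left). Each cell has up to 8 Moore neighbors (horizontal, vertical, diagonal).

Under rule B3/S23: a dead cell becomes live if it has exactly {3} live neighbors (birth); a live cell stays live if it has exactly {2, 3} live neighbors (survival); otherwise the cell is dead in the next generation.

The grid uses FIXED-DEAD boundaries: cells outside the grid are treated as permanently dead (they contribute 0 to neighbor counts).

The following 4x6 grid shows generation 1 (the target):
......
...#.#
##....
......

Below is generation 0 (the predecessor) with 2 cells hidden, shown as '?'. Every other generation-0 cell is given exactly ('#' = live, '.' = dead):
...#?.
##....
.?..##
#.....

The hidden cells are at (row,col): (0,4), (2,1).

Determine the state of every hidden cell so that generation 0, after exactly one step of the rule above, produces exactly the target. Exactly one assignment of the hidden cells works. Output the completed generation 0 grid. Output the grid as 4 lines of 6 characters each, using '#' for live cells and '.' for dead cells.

Answer: ...##.
##....
....##
#.....

Derivation:
Hidden generation-0 cells (in order): (0,4), (2,1).
A hidden cell only influences target cells in its own 3x3 neighborhood. Try each of the 2^2 = 4 assignments, step the completed generation 0 forward once under B3/S23, and compare with the target:
  (0,4)=. (2,1)=. -> step gives (1,3)='.' but target has '#' -> reject
  (0,4)=. (2,1)=# -> step gives (1,0)='#' but target has '.' -> reject
  (0,4)=# (2,1)=. -> step reproduces the target at every cell -> ACCEPT
  (0,4)=# (2,1)=# -> step gives (1,0)='#' but target has '.' -> reject
Unique solution: (0,4)=live, (2,1)=dead.
Check: live-neighbor counts of every cell in the completed generation 0:
222111
112343
331111
010122
Applying B3/S23 to generation 0 with these counts gives:
......
...#.#
##....
......
which matches the target exactly.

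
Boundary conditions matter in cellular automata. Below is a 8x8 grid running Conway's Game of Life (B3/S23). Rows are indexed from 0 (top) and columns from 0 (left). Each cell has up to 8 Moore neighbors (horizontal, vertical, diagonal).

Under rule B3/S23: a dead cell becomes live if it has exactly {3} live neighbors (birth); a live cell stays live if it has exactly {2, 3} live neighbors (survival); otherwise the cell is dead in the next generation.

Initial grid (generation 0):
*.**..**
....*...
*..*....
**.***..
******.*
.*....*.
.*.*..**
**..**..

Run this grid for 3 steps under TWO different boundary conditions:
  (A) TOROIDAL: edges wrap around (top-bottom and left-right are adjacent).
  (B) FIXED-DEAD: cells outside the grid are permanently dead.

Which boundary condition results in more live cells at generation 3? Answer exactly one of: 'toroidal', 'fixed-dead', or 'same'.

Under TOROIDAL boundary, generation 3:
*.*.*.**
.*.**...
..**....
.****...
........
......*.
**.*..*.
***...*.
Population = 23

Under FIXED-DEAD boundary, generation 3:
...*....
.**.**..
*.**..*.
.****.*.
.....*..
.***....
*...*.**
*...*.**
Population = 26

Comparison: toroidal=23, fixed-dead=26 -> fixed-dead

Answer: fixed-dead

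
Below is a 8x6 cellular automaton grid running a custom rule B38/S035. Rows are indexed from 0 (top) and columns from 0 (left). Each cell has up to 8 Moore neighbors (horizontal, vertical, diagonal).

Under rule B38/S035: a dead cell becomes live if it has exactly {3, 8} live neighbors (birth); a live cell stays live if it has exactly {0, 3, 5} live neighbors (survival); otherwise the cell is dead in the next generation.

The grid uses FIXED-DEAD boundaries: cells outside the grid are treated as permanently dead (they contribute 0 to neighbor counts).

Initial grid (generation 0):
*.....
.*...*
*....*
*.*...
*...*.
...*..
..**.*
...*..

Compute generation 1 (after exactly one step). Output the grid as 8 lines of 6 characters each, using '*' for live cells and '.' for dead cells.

Answer: ......
*.....
......
..*...
.*.*..
..**..
..**.*
..*.*.

Derivation:
Simulating step by step:
Generation 0 (given above): 14 live cells
Generation 1: 11 live cells
(generation 1 grid is the final answer)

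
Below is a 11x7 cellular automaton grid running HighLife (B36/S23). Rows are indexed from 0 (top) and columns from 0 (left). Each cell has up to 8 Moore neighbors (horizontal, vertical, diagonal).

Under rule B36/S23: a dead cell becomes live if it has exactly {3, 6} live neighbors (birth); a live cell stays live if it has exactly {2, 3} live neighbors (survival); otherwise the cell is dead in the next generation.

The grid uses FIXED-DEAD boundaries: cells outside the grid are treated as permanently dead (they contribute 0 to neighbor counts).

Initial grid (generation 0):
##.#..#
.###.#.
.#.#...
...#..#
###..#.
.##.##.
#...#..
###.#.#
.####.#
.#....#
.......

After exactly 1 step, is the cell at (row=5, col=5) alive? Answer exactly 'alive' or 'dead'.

Simulating step by step:
Generation 0 (given above): 34 live cells
Generation 1: 28 live cells
##.##..
...#...
.###...
#..##..
#....##
..#.##.
##..#..
#..##..
....#.#
.#.#.#.
.......

Cell (5,5) at generation 1: 1 -> alive

Answer: alive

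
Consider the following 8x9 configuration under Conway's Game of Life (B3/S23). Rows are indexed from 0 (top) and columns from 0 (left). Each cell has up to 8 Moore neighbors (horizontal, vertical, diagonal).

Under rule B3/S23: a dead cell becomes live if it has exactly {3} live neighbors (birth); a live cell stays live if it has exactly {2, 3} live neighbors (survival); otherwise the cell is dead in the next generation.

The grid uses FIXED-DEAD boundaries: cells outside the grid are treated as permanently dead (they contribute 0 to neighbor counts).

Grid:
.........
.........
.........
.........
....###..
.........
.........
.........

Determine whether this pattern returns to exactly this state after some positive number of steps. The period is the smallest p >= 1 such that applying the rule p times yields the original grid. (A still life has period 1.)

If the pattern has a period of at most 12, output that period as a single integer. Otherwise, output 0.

Answer: 2

Derivation:
Simulating and comparing each generation to the original:
Gen 0 (original, given above): 3 live cells
Gen 1: 3 live cells, differs from original
Gen 2: 3 live cells, MATCHES original -> period = 2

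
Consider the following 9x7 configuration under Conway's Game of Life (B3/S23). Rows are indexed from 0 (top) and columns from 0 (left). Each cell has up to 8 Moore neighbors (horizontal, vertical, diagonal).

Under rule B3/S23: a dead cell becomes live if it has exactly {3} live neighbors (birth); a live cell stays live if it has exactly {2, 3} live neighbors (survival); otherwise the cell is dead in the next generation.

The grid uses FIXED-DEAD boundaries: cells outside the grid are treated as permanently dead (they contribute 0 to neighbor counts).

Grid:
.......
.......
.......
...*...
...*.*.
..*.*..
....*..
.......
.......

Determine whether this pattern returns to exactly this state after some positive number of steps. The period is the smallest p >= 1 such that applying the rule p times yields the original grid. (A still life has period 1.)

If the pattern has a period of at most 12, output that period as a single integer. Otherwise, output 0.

Answer: 2

Derivation:
Simulating and comparing each generation to the original:
Gen 0 (original, given above): 6 live cells
Gen 1: 6 live cells, differs from original
Gen 2: 6 live cells, MATCHES original -> period = 2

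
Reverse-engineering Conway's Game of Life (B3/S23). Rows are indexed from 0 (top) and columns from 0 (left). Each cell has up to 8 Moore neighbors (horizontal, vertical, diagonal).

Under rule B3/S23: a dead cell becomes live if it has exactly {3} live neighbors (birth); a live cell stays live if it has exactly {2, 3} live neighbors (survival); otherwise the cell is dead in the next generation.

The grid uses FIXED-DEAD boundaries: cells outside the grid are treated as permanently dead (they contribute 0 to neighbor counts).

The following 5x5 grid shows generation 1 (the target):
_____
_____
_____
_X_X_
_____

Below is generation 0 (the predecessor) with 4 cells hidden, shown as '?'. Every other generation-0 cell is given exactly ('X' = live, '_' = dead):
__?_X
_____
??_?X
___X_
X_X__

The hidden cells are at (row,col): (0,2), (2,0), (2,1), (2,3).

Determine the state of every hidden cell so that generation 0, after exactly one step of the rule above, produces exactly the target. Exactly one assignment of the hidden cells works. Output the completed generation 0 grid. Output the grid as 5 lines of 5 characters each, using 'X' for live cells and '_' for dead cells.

Hidden generation-0 cells (in order): (0,2), (2,0), (2,1), (2,3).
A hidden cell only influences target cells in its own 3x3 neighborhood. Try each of the 2^4 = 16 assignments, step the completed generation 0 forward once under B3/S23, and compare with the target:
  (0,2)=_ (2,0)=_ (2,1)=_ (2,3)=_ -> step gives (3,1)='_' but target has 'X' -> reject
  (0,2)=_ (2,0)=_ (2,1)=_ (2,3)=X -> step gives (1,3)='X' but target has '_' -> reject
  (0,2)=_ (2,0)=_ (2,1)=X (2,3)=_ -> step gives (3,2)='X' but target has '_' -> reject
  (0,2)=_ (2,0)=_ (2,1)=X (2,3)=X -> step gives (1,3)='X' but target has '_' -> reject
  (0,2)=_ (2,0)=X (2,1)=_ (2,3)=_ -> step reproduces the target at every cell -> ACCEPT
  (0,2)=_ (2,0)=X (2,1)=_ (2,3)=X -> step gives (1,3)='X' but target has '_' -> reject
  (0,2)=_ (2,0)=X (2,1)=X (2,3)=_ -> step gives (3,0)='X' but target has '_' -> reject
  (0,2)=_ (2,0)=X (2,1)=X (2,3)=X -> step gives (1,3)='X' but target has '_' -> reject
  (0,2)=X (2,0)=_ (2,1)=_ (2,3)=_ -> step gives (1,3)='X' but target has '_' -> reject
  (0,2)=X (2,0)=_ (2,1)=_ (2,3)=X -> step gives (1,4)='X' but target has '_' -> reject
  (0,2)=X (2,0)=_ (2,1)=X (2,3)=_ -> step gives (1,3)='X' but target has '_' -> reject
  (0,2)=X (2,0)=_ (2,1)=X (2,3)=X -> step gives (1,2)='X' but target has '_' -> reject
  (0,2)=X (2,0)=X (2,1)=_ (2,3)=_ -> step gives (1,3)='X' but target has '_' -> reject
  (0,2)=X (2,0)=X (2,1)=_ (2,3)=X -> step gives (1,4)='X' but target has '_' -> reject
  (0,2)=X (2,0)=X (2,1)=X (2,3)=_ -> step gives (1,1)='X' but target has '_' -> reject
  (0,2)=X (2,0)=X (2,1)=X (2,3)=X -> step gives (1,1)='X' but target has '_' -> reject
Unique solution: (0,2)=dead, (2,0)=live, (2,1)=dead, (2,3)=dead.
Check: live-neighbor counts of every cell in the completed generation 0:
00010
11022
01121
23222
02121
Applying B3/S23 to generation 0 with these counts gives:
_____
_____
_____
_X_X_
_____
which matches the target exactly.

Answer: ____X
_____
X___X
___X_
X_X__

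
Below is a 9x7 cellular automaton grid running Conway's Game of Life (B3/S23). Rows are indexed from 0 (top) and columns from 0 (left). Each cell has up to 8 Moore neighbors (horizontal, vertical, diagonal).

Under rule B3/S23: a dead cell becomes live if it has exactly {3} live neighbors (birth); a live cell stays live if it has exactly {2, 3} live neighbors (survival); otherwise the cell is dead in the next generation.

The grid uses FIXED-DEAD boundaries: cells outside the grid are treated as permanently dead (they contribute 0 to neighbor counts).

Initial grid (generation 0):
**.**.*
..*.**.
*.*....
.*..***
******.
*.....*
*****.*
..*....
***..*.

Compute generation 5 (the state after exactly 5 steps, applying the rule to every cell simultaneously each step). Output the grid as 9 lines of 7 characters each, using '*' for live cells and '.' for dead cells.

Simulating step by step:
Generation 0 (given above): 33 live cells
Generation 1: 23 live cells
.****..
*.*.**.
..*...*
......*
*.**...
......*
*.**.*.
....**.
.**....
Generation 2: 18 live cells
.**.**.
....**.
.*.*..*
.***...
.......
....*..
...*.**
....**.
.......
Generation 3: 19 live cells
...***.
.*....*
.*.*.*.
.*.*...
..**...
....**.
...*..*
....***
.......
Generation 4: 20 live cells
....**.
...*..*
**..*..
.*.*...
..**...
..*.**.
...*..*
....***
.....*.
Generation 5: 22 live cells
(generation 5 grid is the final answer)

Answer: ....**.
...*...
**.**..
**.**..
.*.....
..*.**.
...*..*
....*.*
....***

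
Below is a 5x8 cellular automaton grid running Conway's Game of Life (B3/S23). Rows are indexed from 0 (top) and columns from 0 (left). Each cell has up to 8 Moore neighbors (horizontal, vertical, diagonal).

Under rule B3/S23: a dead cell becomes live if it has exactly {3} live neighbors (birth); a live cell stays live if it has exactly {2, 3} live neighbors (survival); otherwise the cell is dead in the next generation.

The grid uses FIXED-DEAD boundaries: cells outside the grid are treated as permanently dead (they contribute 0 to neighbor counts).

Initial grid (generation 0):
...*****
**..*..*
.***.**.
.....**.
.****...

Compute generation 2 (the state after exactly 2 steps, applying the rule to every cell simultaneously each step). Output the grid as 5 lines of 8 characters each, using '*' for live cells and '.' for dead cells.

Simulating step by step:
Generation 0 (given above): 20 live cells
Generation 1: 18 live cells
...*****
**.....*
****...*
......*.
..****..
Generation 2: 16 live cells
(generation 2 grid is the final answer)

Answer: ....****
*....*.*
*.*...**
.....**.
...***..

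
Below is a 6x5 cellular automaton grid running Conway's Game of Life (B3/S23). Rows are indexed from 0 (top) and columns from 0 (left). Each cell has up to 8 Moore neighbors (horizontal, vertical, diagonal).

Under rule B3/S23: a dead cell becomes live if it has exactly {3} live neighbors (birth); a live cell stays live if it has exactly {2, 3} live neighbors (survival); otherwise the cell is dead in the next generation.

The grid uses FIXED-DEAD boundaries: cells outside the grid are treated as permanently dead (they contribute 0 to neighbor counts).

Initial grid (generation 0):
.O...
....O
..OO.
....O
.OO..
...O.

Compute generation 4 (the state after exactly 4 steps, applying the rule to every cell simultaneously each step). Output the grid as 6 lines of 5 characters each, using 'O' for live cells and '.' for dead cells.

Answer: ...O.
..O..
.....
...O.
..OOO
..O..

Derivation:
Simulating step by step:
Generation 0 (given above): 8 live cells
Generation 1: 8 live cells
.....
..OO.
...OO
.O...
..OO.
..O..
Generation 2: 11 live cells
.....
..OOO
...OO
....O
.OOO.
..OO.
Generation 3: 9 live cells
...O.
..O.O
..O..
....O
.O..O
.O.O.
Generation 4: 7 live cells
(generation 4 grid is the final answer)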